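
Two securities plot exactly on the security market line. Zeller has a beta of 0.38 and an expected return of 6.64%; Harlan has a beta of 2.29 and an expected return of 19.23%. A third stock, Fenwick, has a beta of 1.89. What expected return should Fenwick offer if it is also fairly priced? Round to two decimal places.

MRP (SML slope) = (19.23% − 6.64%) / (2.29 − 0.38) = 12.59% / 1.91 = 6.5916%
R_f (intercept) = 6.64% − 0.38 × 6.5916% = 4.1352%
E(R_Fenwick) = R_f + β × MRP = 4.1352% + 1.89 × 6.5916% = 16.59%

16.59%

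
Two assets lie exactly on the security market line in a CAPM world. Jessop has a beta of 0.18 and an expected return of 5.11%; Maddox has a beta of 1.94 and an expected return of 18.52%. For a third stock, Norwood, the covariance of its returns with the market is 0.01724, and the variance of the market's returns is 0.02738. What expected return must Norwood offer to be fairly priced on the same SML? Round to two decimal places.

MRP = (18.52% − 5.11%) / (1.94 − 0.18) = 7.6193%
R_f = 5.11% − 0.18 × 7.6193% = 3.7385%
β_Norwood = Cov / Var(R_m) = 0.01724 / 0.02738 = 0.6297
E(R_Norwood) = R_f + β × MRP = 3.7385% + 0.6297 × 7.6193% = 8.54%

8.54%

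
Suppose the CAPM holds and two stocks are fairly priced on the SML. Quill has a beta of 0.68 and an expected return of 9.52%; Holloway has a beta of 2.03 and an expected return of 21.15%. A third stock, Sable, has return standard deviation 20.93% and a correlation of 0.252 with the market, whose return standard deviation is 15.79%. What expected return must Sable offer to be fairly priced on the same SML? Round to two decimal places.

6.54%

MRP = (21.15% − 9.52%) / (2.03 − 0.68) = 8.6148%
R_f = 9.52% − 0.68 × 8.6148% = 3.6619%
β_Sable = ρ·σ_i/σ_m = 0.252 × 20.93 / 15.79 = 0.3340
E(R_Sable) = R_f + β × MRP = 3.6619% + 0.3340 × 8.6148% = 6.54%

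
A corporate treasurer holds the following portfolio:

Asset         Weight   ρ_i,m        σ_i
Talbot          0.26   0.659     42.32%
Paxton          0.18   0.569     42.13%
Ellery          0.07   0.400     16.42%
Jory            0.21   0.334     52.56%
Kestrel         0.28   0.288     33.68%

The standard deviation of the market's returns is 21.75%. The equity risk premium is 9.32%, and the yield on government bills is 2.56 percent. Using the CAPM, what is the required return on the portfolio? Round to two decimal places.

10.46%

β_Talbot = 0.659 × 42.32% / 21.75% = 1.2822
β_Paxton = 0.569 × 42.13% / 21.75% = 1.1022
β_Ellery = 0.400 × 16.42% / 21.75% = 0.3020
β_Jory = 0.334 × 52.56% / 21.75% = 0.8071
β_Kestrel = 0.288 × 33.68% / 21.75% = 0.4460
β_P = Σ w_i β_i = 0.26×1.2822 + 0.18×1.1022 + 0.07×0.3020 + 0.21×0.8071 + 0.28×0.4460 = 0.8473
E(R_P) = R_f + β_P × MRP = 2.56% + 0.8473 × 9.32% = 10.46%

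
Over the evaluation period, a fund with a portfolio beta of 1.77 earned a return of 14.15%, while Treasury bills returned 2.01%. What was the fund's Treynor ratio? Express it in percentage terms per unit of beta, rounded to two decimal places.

Treynor = (R_P − R_f) / β_P = (14.15% − 2.01%) / 1.7700 = 12.14% / 1.7700 = 6.86%

6.86%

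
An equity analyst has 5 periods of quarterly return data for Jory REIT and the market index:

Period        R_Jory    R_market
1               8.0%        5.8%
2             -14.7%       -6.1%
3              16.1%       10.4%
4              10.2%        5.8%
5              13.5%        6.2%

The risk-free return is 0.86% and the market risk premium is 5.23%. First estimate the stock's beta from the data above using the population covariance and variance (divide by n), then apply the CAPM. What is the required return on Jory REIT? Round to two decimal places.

Mean R_i = (8.0 − 14.7 + 16.1 + 10.2 + 13.5) / 5 = 6.6200%
Mean R_m = (5.8 − 6.1 + 10.4 + 5.8 + 6.2) / 5 = 4.4200%
Σ(R_i − R̄_i)(R_m − R̄_m) = 300.0680  ⇒  Cov = 300.0680 / 5 = 60.0136
Σ(R_m − R̄_m)² = 153.4080  ⇒  Var(R_m) = 153.4080 / 5 = 30.6816
β = Cov / Var(R_m) = 60.0136 / 30.6816 = 1.9560
E(R) = R_f + β × MRP = 0.86% + 1.9560 × 5.23% = 11.09%

11.09%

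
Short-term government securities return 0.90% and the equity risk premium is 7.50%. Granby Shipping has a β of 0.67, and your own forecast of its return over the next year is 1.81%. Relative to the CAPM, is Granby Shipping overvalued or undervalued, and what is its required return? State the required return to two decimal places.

Overvalued; required return 5.93%

Required return = R_f + β·MRP = 0.90% + 0.67 × 7.50% = 5.93%
Forecast 1.81% < required 5.93% → the stock plots below the SML → overvalued.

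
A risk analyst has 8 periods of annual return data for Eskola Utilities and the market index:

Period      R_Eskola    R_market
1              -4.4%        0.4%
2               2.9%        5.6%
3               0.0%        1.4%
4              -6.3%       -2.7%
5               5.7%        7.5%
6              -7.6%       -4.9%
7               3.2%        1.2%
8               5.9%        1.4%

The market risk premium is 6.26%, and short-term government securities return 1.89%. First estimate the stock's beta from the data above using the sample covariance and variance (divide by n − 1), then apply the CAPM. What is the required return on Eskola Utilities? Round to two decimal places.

8.83%

Mean R_i = (-4.4 + 2.9 + 0.0 − 6.3 + 5.7 − 7.6 + 3.2 + 5.9) / 8 = -0.0750%
Mean R_m = (0.4 + 5.6 + 1.4 − 2.7 + 7.5 − 4.9 + 1.2 + 1.4) / 8 = 1.2375%
Σ(R_i − R̄_i)(R_m − R̄_m) = 124.3225  ⇒  Cov = 124.3225 / 7 = 17.7604
Σ(R_m − R̄_m)² = 112.1788  ⇒  Var(R_m) = 112.1788 / 7 = 16.0255
β = Cov / Var(R_m) = 17.7604 / 16.0255 = 1.1083
E(R) = R_f + β × MRP = 1.89% + 1.1083 × 6.26% = 8.83%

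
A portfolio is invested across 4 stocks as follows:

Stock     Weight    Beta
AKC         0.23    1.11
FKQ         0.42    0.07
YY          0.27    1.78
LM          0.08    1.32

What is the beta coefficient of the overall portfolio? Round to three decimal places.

β_P = Σ w_i β_i = 0.23×1.11 + 0.42×0.07 + 0.27×1.78 + 0.08×1.32 = 0.8709

0.871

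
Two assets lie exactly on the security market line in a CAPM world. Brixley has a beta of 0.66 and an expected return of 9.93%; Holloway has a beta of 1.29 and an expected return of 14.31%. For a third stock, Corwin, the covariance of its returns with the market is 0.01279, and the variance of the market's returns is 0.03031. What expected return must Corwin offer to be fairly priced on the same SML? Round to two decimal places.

MRP = (14.31% − 9.93%) / (1.29 − 0.66) = 6.9524%
R_f = 9.93% − 0.66 × 6.9524% = 5.3414%
β_Corwin = Cov / Var(R_m) = 0.01279 / 0.03031 = 0.4220
E(R_Corwin) = R_f + β × MRP = 5.3414% + 0.4220 × 6.9524% = 8.28%

8.28%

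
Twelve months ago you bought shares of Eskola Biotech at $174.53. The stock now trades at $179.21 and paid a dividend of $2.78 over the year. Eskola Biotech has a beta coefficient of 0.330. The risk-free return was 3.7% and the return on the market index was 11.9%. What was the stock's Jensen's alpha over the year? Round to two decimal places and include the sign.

-2.13%

Realised HPR = (P1 + D1 − P0) / P0 = (179.21 + 2.78 − 174.53) / 174.53 = 7.46 / 174.53 = 4.2743%
MRP = 11.9% − 3.7% = 8.20%
CAPM required = R_f + β·MRP = 3.7% + 0.330 × 8.2% = 6.4060%
α = realised − required = 4.2743% − 6.4060% = -2.13%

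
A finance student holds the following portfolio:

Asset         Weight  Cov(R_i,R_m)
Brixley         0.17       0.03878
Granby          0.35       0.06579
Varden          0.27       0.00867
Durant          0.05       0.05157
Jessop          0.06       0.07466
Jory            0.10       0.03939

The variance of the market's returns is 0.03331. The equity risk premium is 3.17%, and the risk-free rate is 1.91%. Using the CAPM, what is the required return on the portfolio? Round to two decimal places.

β_Brixley = 0.03878 / 0.03331 = 1.1642
β_Granby = 0.06579 / 0.03331 = 1.9751
β_Varden = 0.00867 / 0.03331 = 0.2603
β_Durant = 0.05157 / 0.03331 = 1.5482
β_Jessop = 0.07466 / 0.03331 = 2.2414
β_Jory = 0.03939 / 0.03331 = 1.1825
β_P = Σ w_i β_i = 0.17×1.1642 + 0.35×1.9751 + 0.27×0.2603 + 0.05×1.5482 + 0.06×2.2414 + 0.10×1.1825 = 1.2896
E(R_P) = R_f + β_P × MRP = 1.91% + 1.2896 × 3.17% = 6.00%

6.00%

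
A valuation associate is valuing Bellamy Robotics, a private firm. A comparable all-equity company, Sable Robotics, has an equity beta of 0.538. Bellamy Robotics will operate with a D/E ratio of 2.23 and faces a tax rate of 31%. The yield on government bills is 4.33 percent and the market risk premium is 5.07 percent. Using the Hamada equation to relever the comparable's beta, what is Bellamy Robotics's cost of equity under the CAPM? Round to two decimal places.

β_L = β_U × [1 + (1 − t)(D/E)] = 0.538 × [1 + (1 − 0.31) × 2.23]
    = 0.538 × [1 + 0.69 × 2.23] = 0.538 × 2.5387 = 1.3658
E(R) = R_f + β_L × MRP = 4.33% + 1.3658 × 5.07% = 11.25%

11.25%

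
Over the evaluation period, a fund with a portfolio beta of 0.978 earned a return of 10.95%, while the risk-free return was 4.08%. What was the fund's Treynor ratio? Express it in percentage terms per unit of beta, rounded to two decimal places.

7.02%

Treynor = (R_P − R_f) / β_P = (10.95% − 4.08%) / 0.9780 = 6.87% / 0.9780 = 7.02%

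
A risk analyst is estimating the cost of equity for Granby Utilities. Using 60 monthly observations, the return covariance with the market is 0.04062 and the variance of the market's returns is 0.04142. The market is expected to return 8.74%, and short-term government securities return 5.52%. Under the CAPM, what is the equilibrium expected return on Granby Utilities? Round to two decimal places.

8.68%

β = Cov(R_i, R_m) / Var(R_m) = 0.04062 / 0.04142 = 0.9807
MRP = 8.74% − 5.52% = 3.22%
E(R) = R_f + β × MRP = 5.52% + 0.9807 × 3.22% = 8.68%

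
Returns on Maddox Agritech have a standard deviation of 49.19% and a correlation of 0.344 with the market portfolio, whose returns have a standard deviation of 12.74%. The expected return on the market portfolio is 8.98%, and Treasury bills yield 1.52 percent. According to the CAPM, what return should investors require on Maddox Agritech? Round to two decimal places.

11.43%

β = ρ × σ_i / σ_m = 0.344 × 49.19% / 12.74% = 1.3282
MRP = 8.98% − 1.52% = 7.46%
E(R) = 1.52% + 1.3282 × 7.46% = 11.43%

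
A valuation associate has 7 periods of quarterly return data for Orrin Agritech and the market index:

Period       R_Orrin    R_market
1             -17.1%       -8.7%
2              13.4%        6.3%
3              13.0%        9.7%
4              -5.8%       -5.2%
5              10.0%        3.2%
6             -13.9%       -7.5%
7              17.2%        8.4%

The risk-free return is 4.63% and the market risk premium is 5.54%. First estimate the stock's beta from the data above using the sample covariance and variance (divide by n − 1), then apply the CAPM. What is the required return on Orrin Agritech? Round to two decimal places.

14.49%

Mean R_i = (-17.1 + 13.4 + 13.0 − 5.8 + 10.0 − 13.9 + 17.2) / 7 = 2.4000%
Mean R_m = (-8.7 + 6.3 + 9.7 − 5.2 + 3.2 − 7.5 + 8.4) / 7 = 0.8857%
Σ(R_i − R̄_i)(R_m − R̄_m) = 655.3000  ⇒  Cov = 655.3000 / 6 = 109.2167
Σ(R_m − R̄_m)² = 368.0686  ⇒  Var(R_m) = 368.0686 / 6 = 61.3448
β = Cov / Var(R_m) = 109.2167 / 61.3448 = 1.7804
E(R) = R_f + β × MRP = 4.63% + 1.7804 × 5.54% = 14.49%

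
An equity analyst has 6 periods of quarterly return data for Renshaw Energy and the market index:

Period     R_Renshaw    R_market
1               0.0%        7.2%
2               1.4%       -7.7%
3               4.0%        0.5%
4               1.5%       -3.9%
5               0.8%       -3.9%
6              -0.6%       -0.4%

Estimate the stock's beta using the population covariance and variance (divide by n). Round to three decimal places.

-0.060

Mean R_i = (0.0 + 1.4 + 4.0 + 1.5 + 0.8 − 0.6) / 6 = 1.1833%
Mean R_m = (7.2 − 7.7 + 0.5 − 3.9 − 3.9 − 0.4) / 6 = -1.3667%
Σ(R_i − R̄_i)(R_m − R̄_m) = -7.8067  ⇒  Cov = -7.8067 / 6 = -1.3011
Σ(R_m − R̄_m)² = 130.7533  ⇒  Var(R_m) = 130.7533 / 6 = 21.7922
β = Cov / Var(R_m) = -1.3011 / 21.7922 = -0.0597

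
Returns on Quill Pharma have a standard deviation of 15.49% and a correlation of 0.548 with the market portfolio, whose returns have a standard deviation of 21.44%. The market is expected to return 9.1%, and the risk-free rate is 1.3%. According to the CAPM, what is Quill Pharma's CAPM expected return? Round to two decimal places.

β = ρ × σ_i / σ_m = 0.548 × 15.49% / 21.44% = 0.3959
MRP = 9.1% − 1.3% = 7.80%
E(R) = 1.3% + 0.3959 × 7.8% = 4.39%

4.39%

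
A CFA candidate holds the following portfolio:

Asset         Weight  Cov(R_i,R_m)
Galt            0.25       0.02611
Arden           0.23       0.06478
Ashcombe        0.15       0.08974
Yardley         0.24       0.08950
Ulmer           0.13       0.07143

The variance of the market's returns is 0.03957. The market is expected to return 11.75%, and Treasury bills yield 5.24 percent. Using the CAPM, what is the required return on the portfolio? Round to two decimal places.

β_Galt = 0.02611 / 0.03957 = 0.6598
β_Arden = 0.06478 / 0.03957 = 1.6371
β_Ashcombe = 0.08974 / 0.03957 = 2.2679
β_Yardley = 0.08950 / 0.03957 = 2.2618
β_Ulmer = 0.07143 / 0.03957 = 1.8052
β_P = Σ w_i β_i = 0.25×0.6598 + 0.23×1.6371 + 0.15×2.2679 + 0.24×2.2618 + 0.13×1.8052 = 1.6592
MRP = 11.75% − 5.24% = 6.51%
E(R_P) = R_f + β_P × MRP = 5.24% + 1.6592 × 6.51% = 16.04%

16.04%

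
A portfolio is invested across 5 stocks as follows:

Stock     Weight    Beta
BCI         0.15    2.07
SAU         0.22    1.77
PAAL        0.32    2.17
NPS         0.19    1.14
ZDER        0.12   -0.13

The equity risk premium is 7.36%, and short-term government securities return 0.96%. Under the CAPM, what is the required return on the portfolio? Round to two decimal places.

β_P = Σ w_i β_i = 0.15×2.07 + 0.22×1.77 + 0.32×2.17 + 0.19×1.14 + 0.12×-0.13 = 1.5953
E(R_P) = R_f + β_P × MRP = 0.96% + 1.5953 × 7.36% = 12.70%

12.70%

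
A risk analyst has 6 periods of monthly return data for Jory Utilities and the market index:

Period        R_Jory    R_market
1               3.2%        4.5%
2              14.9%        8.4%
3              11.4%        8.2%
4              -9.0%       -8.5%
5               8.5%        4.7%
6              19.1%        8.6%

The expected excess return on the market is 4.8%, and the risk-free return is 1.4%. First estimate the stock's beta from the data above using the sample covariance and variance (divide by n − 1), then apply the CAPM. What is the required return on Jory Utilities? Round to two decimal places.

8.25%

Mean R_i = (3.2 + 14.9 + 11.4 − 9.0 + 8.5 + 19.1) / 6 = 8.0167%
Mean R_m = (4.5 + 8.4 + 8.2 − 8.5 + 4.7 + 8.6) / 6 = 4.3167%
Σ(R_i − R̄_i)(R_m − R̄_m) = 306.1183  ⇒  Cov = 306.1183 / 5 = 61.2237
Σ(R_m − R̄_m)² = 214.5483  ⇒  Var(R_m) = 214.5483 / 5 = 42.9097
β = Cov / Var(R_m) = 61.2237 / 42.9097 = 1.4268
E(R) = R_f + β × MRP = 1.4% + 1.4268 × 4.8% = 8.25%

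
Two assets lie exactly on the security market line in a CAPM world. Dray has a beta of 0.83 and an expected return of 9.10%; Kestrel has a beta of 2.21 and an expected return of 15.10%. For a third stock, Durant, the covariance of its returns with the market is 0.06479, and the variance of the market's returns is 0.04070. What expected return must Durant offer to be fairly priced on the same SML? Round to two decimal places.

MRP = (15.10% − 9.10%) / (2.21 − 0.83) = 4.3478%
R_f = 9.10% − 0.83 × 4.3478% = 5.4913%
β_Durant = Cov / Var(R_m) = 0.06479 / 0.04070 = 1.5919
E(R_Durant) = R_f + β × MRP = 5.4913% + 1.5919 × 4.3478% = 12.41%

12.41%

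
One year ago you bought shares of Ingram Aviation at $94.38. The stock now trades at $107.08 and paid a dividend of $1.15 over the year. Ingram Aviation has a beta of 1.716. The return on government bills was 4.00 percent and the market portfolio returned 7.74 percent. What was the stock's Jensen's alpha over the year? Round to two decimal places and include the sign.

+4.26%

Realised HPR = (P1 + D1 − P0) / P0 = (107.08 + 1.15 − 94.38) / 94.38 = 13.85 / 94.38 = 14.6747%
MRP = 7.74% − 4.00% = 3.74%
CAPM required = R_f + β·MRP = 4.00% + 1.716 × 3.74% = 10.41784%
α = realised − required = 14.6747% − 10.41784% = +4.26%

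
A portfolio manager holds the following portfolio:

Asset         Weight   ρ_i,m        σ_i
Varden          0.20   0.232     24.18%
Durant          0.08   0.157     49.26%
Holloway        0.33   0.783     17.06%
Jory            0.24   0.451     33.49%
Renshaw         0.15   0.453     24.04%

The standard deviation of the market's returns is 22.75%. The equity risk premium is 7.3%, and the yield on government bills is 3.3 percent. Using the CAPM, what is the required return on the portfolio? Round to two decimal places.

β_Varden = 0.232 × 24.18% / 22.75% = 0.2466
β_Durant = 0.157 × 49.26% / 22.75% = 0.3399
β_Holloway = 0.783 × 17.06% / 22.75% = 0.5872
β_Jory = 0.451 × 33.49% / 22.75% = 0.6639
β_Renshaw = 0.453 × 24.04% / 22.75% = 0.4787
β_P = Σ w_i β_i = 0.20×0.2466 + 0.08×0.3399 + 0.33×0.5872 + 0.24×0.6639 + 0.15×0.4787 = 0.5014
E(R_P) = R_f + β_P × MRP = 3.3% + 0.5014 × 7.3% = 6.96%

6.96%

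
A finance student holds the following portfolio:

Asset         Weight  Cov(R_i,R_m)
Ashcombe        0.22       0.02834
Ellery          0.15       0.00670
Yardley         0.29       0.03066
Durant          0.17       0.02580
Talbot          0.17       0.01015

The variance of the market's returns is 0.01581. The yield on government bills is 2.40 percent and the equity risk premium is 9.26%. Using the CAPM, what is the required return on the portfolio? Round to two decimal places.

15.43%

β_Ashcombe = 0.02834 / 0.01581 = 1.7925
β_Ellery = 0.00670 / 0.01581 = 0.4238
β_Yardley = 0.03066 / 0.01581 = 1.9393
β_Durant = 0.02580 / 0.01581 = 1.6319
β_Talbot = 0.01015 / 0.01581 = 0.6420
β_P = Σ w_i β_i = 0.22×1.7925 + 0.15×0.4238 + 0.29×1.9393 + 0.17×1.6319 + 0.17×0.6420 = 1.4069
E(R_P) = R_f + β_P × MRP = 2.40% + 1.4069 × 9.26% = 15.43%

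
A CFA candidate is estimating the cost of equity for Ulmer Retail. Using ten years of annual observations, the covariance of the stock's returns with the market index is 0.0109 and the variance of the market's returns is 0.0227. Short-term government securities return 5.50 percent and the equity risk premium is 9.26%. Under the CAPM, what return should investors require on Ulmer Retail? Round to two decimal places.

β = Cov(R_i, R_m) / Var(R_m) = 0.0109 / 0.0227 = 0.4802
E(R) = R_f + β × MRP = 5.50% + 0.4802 × 9.26% = 9.95%

9.95%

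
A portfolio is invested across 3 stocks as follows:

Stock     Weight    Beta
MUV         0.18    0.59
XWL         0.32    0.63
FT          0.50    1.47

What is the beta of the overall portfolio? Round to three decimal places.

β_P = Σ w_i β_i = 0.18×0.59 + 0.32×0.63 + 0.50×1.47 = 1.0428

1.043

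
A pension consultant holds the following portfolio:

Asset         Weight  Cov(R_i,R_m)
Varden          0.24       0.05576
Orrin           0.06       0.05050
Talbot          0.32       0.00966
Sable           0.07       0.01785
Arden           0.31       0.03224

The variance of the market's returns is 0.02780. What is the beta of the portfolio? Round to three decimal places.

1.106

β_Varden = 0.05576 / 0.02780 = 2.0058
β_Orrin = 0.05050 / 0.02780 = 1.8165
β_Talbot = 0.00966 / 0.02780 = 0.3475
β_Sable = 0.01785 / 0.02780 = 0.6421
β_Arden = 0.03224 / 0.02780 = 1.1597
β_P = Σ w_i β_i = 0.24×2.0058 + 0.06×1.8165 + 0.32×0.3475 + 0.07×0.6421 + 0.31×1.1597 = 1.1060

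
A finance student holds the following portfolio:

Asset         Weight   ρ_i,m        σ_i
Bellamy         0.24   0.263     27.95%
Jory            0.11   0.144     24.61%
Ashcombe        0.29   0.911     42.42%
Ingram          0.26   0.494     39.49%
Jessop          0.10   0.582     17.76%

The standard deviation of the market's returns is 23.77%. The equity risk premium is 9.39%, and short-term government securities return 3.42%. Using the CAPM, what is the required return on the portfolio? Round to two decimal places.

11.11%

β_Bellamy = 0.263 × 27.95% / 23.77% = 0.3092
β_Jory = 0.144 × 24.61% / 23.77% = 0.1491
β_Ashcombe = 0.911 × 42.42% / 23.77% = 1.6258
β_Ingram = 0.494 × 39.49% / 23.77% = 0.8207
β_Jessop = 0.582 × 17.76% / 23.77% = 0.4348
β_P = Σ w_i β_i = 0.24×0.3092 + 0.11×0.1491 + 0.29×1.6258 + 0.26×0.8207 + 0.10×0.4348 = 0.8190
E(R_P) = R_f + β_P × MRP = 3.42% + 0.8190 × 9.39% = 11.11%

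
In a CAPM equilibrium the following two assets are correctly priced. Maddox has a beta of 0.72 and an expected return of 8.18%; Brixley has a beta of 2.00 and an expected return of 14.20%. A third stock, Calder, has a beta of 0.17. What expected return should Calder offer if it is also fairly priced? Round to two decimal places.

MRP (SML slope) = (14.20% − 8.18%) / (2.00 − 0.72) = 6.02% / 1.28 = 4.7031%
R_f (intercept) = 8.18% − 0.72 × 4.7031% = 4.7938%
E(R_Calder) = R_f + β × MRP = 4.7938% + 0.17 × 4.7031% = 5.59%

5.59%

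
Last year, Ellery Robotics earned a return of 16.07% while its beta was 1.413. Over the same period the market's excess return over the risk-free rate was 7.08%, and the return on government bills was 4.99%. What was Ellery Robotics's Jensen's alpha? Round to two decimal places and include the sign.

+1.08%

CAPM benchmark = R_f + β(R_m − R_f) = 4.99% + 1.413 × 7.08% = 14.99404%
α = actual − benchmark = 16.07% − 14.99404% = +1.08%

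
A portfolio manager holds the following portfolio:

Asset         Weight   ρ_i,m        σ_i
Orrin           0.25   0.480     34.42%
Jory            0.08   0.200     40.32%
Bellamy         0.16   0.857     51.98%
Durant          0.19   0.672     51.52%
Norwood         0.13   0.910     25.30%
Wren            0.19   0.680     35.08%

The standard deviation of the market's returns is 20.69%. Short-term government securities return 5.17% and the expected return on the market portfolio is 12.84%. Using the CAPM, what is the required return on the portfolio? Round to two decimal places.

14.81%

β_Orrin = 0.480 × 34.42% / 20.69% = 0.7985
β_Jory = 0.200 × 40.32% / 20.69% = 0.3898
β_Bellamy = 0.857 × 51.98% / 20.69% = 2.1531
β_Durant = 0.672 × 51.52% / 20.69% = 1.6733
β_Norwood = 0.910 × 25.30% / 20.69% = 1.1128
β_Wren = 0.680 × 35.08% / 20.69% = 1.1529
β_P = Σ w_i β_i = 0.25×0.7985 + 0.08×0.3898 + 0.16×2.1531 + 0.19×1.6733 + 0.13×1.1128 + 0.19×1.1529 = 1.2569
MRP = 12.84% − 5.17% = 7.67%
E(R_P) = R_f + β_P × MRP = 5.17% + 1.2569 × 7.67% = 14.81%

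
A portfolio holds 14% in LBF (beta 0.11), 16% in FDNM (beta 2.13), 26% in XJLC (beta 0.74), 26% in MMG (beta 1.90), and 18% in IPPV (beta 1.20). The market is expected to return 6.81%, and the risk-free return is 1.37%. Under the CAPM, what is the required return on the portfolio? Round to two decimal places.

8.22%

β_P = Σ w_i β_i = 0.14×0.11 + 0.16×2.13 + 0.26×0.74 + 0.26×1.90 + 0.18×1.20 = 1.2586
MRP = 6.81% − 1.37% = 5.44%
E(R_P) = R_f + β_P × MRP = 1.37% + 1.2586 × 5.44% = 8.22%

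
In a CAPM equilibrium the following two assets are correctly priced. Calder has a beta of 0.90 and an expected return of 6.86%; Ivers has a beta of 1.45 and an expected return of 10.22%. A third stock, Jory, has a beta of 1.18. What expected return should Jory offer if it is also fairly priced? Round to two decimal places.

MRP (SML slope) = (10.22% − 6.86%) / (1.45 − 0.90) = 3.36% / 0.55 = 6.1091%
R_f (intercept) = 6.86% − 0.90 × 6.1091% = 1.3618%
E(R_Jory) = R_f + β × MRP = 1.3618% + 1.18 × 6.1091% = 8.57%

8.57%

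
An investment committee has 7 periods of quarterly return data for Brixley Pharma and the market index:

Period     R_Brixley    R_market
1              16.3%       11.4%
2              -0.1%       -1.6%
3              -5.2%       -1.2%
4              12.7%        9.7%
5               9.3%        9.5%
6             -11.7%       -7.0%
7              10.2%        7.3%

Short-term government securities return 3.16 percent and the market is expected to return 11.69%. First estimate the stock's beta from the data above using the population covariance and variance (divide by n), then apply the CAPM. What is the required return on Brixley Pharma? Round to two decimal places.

15.18%

Mean R_i = (16.3 − 0.1 − 5.2 + 12.7 + 9.3 − 11.7 + 10.2) / 7 = 4.5000%
Mean R_m = (11.4 − 1.6 − 1.2 + 9.7 + 9.5 − 7.0 + 7.3) / 7 = 4.0143%
Σ(R_i − R̄_i)(R_m − R̄_m) = 433.6700  ⇒  Cov = 433.6700 / 7 = 61.9529
Σ(R_m − R̄_m)² = 307.7886  ⇒  Var(R_m) = 307.7886 / 7 = 43.9698
β = Cov / Var(R_m) = 61.9529 / 43.9698 = 1.4090
MRP = 11.69% − 3.16% = 8.53%
E(R) = R_f + β × MRP = 3.16% + 1.4090 × 8.53% = 15.18%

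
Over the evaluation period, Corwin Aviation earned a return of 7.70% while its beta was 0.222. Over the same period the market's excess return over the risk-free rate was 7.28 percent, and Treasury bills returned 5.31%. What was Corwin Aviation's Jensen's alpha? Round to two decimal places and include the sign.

CAPM benchmark = R_f + β(R_m − R_f) = 5.31% + 0.222 × 7.28% = 6.92616%
α = actual − benchmark = 7.70% − 6.92616% = +0.77%

+0.77%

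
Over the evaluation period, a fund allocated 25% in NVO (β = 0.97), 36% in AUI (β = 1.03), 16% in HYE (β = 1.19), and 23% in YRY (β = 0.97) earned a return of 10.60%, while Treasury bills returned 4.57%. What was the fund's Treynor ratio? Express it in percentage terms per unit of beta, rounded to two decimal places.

5.87%

β_P = 0.25×0.97 + 0.36×1.03 + 0.16×1.19 + 0.23×0.97 = 1.0268
Treynor = (R_P − R_f) / β_P = (10.60% − 4.57%) / 1.0268 = 6.03% / 1.0268 = 5.87%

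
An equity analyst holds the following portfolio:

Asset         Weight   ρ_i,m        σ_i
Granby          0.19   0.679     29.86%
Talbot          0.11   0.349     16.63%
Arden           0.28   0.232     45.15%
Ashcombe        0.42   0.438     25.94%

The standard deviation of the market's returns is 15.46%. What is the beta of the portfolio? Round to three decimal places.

β_Granby = 0.679 × 29.86% / 15.46% = 1.3114
β_Talbot = 0.349 × 16.63% / 15.46% = 0.3754
β_Arden = 0.232 × 45.15% / 15.46% = 0.6775
β_Ashcombe = 0.438 × 25.94% / 15.46% = 0.7349
β_P = Σ w_i β_i = 0.19×1.3114 + 0.11×0.3754 + 0.28×0.6775 + 0.42×0.7349 = 0.7888

0.789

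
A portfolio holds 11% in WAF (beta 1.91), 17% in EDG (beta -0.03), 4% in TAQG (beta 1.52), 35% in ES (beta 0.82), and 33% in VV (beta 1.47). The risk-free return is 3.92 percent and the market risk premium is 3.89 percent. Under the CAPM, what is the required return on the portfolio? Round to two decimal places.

β_P = Σ w_i β_i = 0.11×1.91 + 0.17×-0.03 + 0.04×1.52 + 0.35×0.82 + 0.33×1.47 = 1.0379
E(R_P) = R_f + β_P × MRP = 3.92% + 1.0379 × 3.89% = 7.96%

7.96%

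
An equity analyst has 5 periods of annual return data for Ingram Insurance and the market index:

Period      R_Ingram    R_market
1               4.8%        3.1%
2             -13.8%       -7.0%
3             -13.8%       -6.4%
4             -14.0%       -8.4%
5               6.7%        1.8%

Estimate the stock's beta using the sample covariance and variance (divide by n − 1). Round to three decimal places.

1.959

Mean R_i = (4.8 − 13.8 − 13.8 − 14.0 + 6.7) / 5 = -6.0200%
Mean R_m = (3.1 − 7.0 − 6.4 − 8.4 + 1.8) / 5 = -3.3800%
Σ(R_i − R̄_i)(R_m − R̄_m) = 227.7220  ⇒  Cov = 227.7220 / 4 = 56.9305
Σ(R_m − R̄_m)² = 116.2480  ⇒  Var(R_m) = 116.2480 / 4 = 29.0620
β = Cov / Var(R_m) = 56.9305 / 29.0620 = 1.9589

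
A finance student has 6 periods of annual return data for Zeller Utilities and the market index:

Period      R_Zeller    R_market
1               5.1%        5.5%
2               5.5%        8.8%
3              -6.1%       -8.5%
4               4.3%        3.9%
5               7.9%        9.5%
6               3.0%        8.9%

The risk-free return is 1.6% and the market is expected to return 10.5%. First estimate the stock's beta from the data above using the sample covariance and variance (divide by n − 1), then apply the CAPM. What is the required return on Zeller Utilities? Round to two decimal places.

Mean R_i = (5.1 + 5.5 − 6.1 + 4.3 + 7.9 + 3.0) / 6 = 3.2833%
Mean R_m = (5.5 + 8.8 − 8.5 + 3.9 + 9.5 + 8.9) / 6 = 4.6833%
Σ(R_i − R̄_i)(R_m − R̄_m) = 154.5583  ⇒  Cov = 154.5583 / 5 = 30.9117
Σ(R_m − R̄_m)² = 233.0083  ⇒  Var(R_m) = 233.0083 / 5 = 46.6017
β = Cov / Var(R_m) = 30.9117 / 46.6017 = 0.6633
MRP = 10.5% − 1.6% = 8.90%
E(R) = R_f + β × MRP = 1.6% + 0.6633 × 8.9% = 7.50%

7.50%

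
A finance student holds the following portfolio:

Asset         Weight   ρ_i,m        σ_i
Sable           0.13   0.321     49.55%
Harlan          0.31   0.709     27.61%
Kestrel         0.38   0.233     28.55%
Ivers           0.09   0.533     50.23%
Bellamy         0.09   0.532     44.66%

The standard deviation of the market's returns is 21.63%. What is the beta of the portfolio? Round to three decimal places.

β_Sable = 0.321 × 49.55% / 21.63% = 0.7353
β_Harlan = 0.709 × 27.61% / 21.63% = 0.9050
β_Kestrel = 0.233 × 28.55% / 21.63% = 0.3075
β_Ivers = 0.533 × 50.23% / 21.63% = 1.2378
β_Bellamy = 0.532 × 44.66% / 21.63% = 1.0984
β_P = Σ w_i β_i = 0.13×0.7353 + 0.31×0.9050 + 0.38×0.3075 + 0.09×1.2378 + 0.09×1.0984 = 0.7032

0.703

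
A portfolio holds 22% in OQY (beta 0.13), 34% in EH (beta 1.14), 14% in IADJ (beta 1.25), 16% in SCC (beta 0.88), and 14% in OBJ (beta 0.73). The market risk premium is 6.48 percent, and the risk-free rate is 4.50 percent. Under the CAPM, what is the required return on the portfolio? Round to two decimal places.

9.91%

β_P = Σ w_i β_i = 0.22×0.13 + 0.34×1.14 + 0.14×1.25 + 0.16×0.88 + 0.14×0.73 = 0.8342
E(R_P) = R_f + β_P × MRP = 4.50% + 0.8342 × 6.48% = 9.91%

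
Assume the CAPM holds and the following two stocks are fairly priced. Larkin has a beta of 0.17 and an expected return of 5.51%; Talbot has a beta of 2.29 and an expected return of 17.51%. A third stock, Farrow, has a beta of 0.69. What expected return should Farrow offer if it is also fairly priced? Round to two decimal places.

8.45%

MRP (SML slope) = (17.51% − 5.51%) / (2.29 − 0.17) = 12.00% / 2.12 = 5.6604%
R_f (intercept) = 5.51% − 0.17 × 5.6604% = 4.5477%
E(R_Farrow) = R_f + β × MRP = 4.5477% + 0.69 × 5.6604% = 8.45%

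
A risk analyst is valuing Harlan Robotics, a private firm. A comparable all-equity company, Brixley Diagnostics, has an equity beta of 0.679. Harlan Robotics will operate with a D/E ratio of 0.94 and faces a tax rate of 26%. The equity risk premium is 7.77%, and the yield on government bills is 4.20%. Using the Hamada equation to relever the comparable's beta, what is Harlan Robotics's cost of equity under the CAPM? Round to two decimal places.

β_L = β_U × [1 + (1 − t)(D/E)] = 0.679 × [1 + (1 − 0.26) × 0.94]
    = 0.679 × [1 + 0.74 × 0.94] = 0.679 × 1.6956 = 1.1513
E(R) = R_f + β_L × MRP = 4.20% + 1.1513 × 7.77% = 13.15%

13.15%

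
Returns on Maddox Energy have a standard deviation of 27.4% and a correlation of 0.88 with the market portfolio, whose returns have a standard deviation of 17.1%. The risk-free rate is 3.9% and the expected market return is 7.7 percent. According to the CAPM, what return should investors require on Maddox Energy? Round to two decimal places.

β = ρ × σ_i / σ_m = 0.88 × 27.4% / 17.1% = 1.4101
MRP = 7.7% − 3.9% = 3.80%
E(R) = 3.9% + 1.4101 × 3.8% = 9.26%

9.26%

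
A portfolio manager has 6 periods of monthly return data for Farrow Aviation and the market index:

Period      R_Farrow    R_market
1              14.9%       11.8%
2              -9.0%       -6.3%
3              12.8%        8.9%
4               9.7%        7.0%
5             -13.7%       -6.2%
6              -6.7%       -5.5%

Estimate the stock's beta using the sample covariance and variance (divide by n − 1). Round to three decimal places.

Mean R_i = (14.9 − 9.0 + 12.8 + 9.7 − 13.7 − 6.7) / 6 = 1.3333%
Mean R_m = (11.8 − 6.3 + 8.9 + 7.0 − 6.2 − 5.5) / 6 = 1.6167%
Σ(R_i − R̄_i)(R_m − R̄_m) = 523.1967  ⇒  Cov = 523.1967 / 5 = 104.6393
Σ(R_m − R̄_m)² = 360.1483  ⇒  Var(R_m) = 360.1483 / 5 = 72.0297
β = Cov / Var(R_m) = 104.6393 / 72.0297 = 1.4527

1.453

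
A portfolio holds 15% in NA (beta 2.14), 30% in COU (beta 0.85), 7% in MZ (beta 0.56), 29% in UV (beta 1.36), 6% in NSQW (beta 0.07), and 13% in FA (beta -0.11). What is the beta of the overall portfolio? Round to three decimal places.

1.000

β_P = Σ w_i β_i = 0.15×2.14 + 0.30×0.85 + 0.07×0.56 + 0.29×1.36 + 0.06×0.07 + 0.13×-0.11 = 0.9995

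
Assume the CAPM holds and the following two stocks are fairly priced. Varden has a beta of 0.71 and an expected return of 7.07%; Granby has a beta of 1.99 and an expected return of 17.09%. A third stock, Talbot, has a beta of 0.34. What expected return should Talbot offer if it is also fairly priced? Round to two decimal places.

4.17%

MRP (SML slope) = (17.09% − 7.07%) / (1.99 − 0.71) = 10.02% / 1.28 = 7.8281%
R_f (intercept) = 7.07% − 0.71 × 7.8281% = 1.5120%
E(R_Talbot) = R_f + β × MRP = 1.5120% + 0.34 × 7.8281% = 4.17%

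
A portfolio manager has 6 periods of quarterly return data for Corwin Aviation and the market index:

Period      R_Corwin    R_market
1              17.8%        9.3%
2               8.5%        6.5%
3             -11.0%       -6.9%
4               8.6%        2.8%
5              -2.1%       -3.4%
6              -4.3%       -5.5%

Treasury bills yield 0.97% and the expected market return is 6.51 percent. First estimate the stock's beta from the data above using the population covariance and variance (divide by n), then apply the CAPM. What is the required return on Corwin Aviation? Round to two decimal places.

9.44%

Mean R_i = (17.8 + 8.5 − 11.0 + 8.6 − 2.1 − 4.3) / 6 = 2.9167%
Mean R_m = (9.3 + 6.5 − 6.9 + 2.8 − 3.4 − 5.5) / 6 = 0.4667%
Σ(R_i − R̄_i)(R_m − R̄_m) = 343.3933  ⇒  Cov = 343.3933 / 6 = 57.2322
Σ(R_m − R̄_m)² = 224.6933  ⇒  Var(R_m) = 224.6933 / 6 = 37.4489
β = Cov / Var(R_m) = 57.2322 / 37.4489 = 1.5283
MRP = 6.51% − 0.97% = 5.54%
E(R) = R_f + β × MRP = 0.97% + 1.5283 × 5.54% = 9.44%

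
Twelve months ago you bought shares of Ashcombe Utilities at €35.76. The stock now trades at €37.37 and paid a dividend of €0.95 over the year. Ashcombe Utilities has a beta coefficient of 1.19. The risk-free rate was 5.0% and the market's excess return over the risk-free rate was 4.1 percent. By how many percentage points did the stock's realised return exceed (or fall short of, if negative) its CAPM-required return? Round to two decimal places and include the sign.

Realised HPR = (P1 + D1 − P0) / P0 = (37.37 + 0.95 − 35.76) / 35.76 = 2.56 / 35.76 = 7.1588%
CAPM required = R_f + β·MRP = 5.0% + 1.19 × 4.1% = 9.8790%
α = realised − required = 7.1588% − 9.8790% = -2.72%

-2.72%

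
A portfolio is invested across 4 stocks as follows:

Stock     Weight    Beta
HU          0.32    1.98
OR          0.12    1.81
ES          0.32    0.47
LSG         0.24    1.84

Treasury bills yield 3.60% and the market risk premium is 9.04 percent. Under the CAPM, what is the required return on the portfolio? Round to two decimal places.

16.64%

β_P = Σ w_i β_i = 0.32×1.98 + 0.12×1.81 + 0.32×0.47 + 0.24×1.84 = 1.4428
E(R_P) = R_f + β_P × MRP = 3.60% + 1.4428 × 9.04% = 16.64%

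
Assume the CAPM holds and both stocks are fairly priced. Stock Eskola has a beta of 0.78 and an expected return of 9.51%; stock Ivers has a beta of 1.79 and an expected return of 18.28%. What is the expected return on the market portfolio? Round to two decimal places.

Both satisfy E(R) = R_f + β·MRP, so the slope of the SML is
MRP = (18.28% − 9.51%) / (1.79 − 0.78) = 8.77% / 1.01 = 8.6832%
R_f = E(R_Eskola) − β_Eskola·MRP = 9.51% − 0.78 × 8.6832% = 2.7371%
E(R_m) = R_f + MRP = 2.7371% + 8.6832% = 11.42%

11.42%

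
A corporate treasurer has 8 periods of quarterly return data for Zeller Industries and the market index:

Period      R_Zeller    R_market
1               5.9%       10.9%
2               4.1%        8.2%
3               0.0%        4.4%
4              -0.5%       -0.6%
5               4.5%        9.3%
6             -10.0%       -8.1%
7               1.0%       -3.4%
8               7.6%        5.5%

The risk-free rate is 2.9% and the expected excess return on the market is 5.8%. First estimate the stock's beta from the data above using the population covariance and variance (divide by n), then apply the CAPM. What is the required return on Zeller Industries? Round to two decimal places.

6.93%

Mean R_i = (5.9 + 4.1 + 0.0 − 0.5 + 4.5 − 10.0 + 1.0 + 7.6) / 8 = 1.5750%
Mean R_m = (10.9 + 8.2 + 4.4 − 0.6 + 9.3 − 8.1 − 3.4 + 5.5) / 8 = 3.2750%
Σ(R_i − R̄_i)(R_m − R̄_m) = 218.2150  ⇒  Cov = 218.2150 / 8 = 27.2769
Σ(R_m − R̄_m)² = 313.8750  ⇒  Var(R_m) = 313.8750 / 8 = 39.2344
β = Cov / Var(R_m) = 27.2769 / 39.2344 = 0.6952
E(R) = R_f + β × MRP = 2.9% + 0.6952 × 5.8% = 6.93%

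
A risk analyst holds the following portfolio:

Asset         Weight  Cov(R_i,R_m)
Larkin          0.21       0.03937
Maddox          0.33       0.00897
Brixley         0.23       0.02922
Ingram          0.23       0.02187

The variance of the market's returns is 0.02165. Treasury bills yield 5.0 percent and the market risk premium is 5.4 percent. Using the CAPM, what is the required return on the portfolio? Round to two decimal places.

β_Larkin = 0.03937 / 0.02165 = 1.8185
β_Maddox = 0.00897 / 0.02165 = 0.4143
β_Brixley = 0.02922 / 0.02165 = 1.3497
β_Ingram = 0.02187 / 0.02165 = 1.0102
β_P = Σ w_i β_i = 0.21×1.8185 + 0.33×0.4143 + 0.23×1.3497 + 0.23×1.0102 = 1.0614
E(R_P) = R_f + β_P × MRP = 5.0% + 1.0614 × 5.4% = 10.73%

10.73%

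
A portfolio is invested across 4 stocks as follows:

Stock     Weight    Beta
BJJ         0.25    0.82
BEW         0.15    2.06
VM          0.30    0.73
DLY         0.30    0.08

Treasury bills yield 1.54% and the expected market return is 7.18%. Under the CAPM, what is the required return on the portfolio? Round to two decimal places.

β_P = Σ w_i β_i = 0.25×0.82 + 0.15×2.06 + 0.30×0.73 + 0.30×0.08 = 0.7570
MRP = 7.18% − 1.54% = 5.64%
E(R_P) = R_f + β_P × MRP = 1.54% + 0.7570 × 5.64% = 5.81%

5.81%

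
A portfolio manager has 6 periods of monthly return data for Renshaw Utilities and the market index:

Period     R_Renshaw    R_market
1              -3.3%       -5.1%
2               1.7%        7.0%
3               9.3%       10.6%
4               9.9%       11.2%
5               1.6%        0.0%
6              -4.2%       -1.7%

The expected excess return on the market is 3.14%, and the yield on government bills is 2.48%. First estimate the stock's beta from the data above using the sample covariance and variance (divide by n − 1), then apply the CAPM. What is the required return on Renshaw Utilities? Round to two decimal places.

5.02%

Mean R_i = (-3.3 + 1.7 + 9.3 + 9.9 + 1.6 − 4.2) / 6 = 2.5000%
Mean R_m = (-5.1 + 7.0 + 10.6 + 11.2 + 0.0 − 1.7) / 6 = 3.6667%
Σ(R_i − R̄_i)(R_m − R̄_m) = 190.3300  ⇒  Cov = 190.3300 / 5 = 38.0660
Σ(R_m − R̄_m)² = 235.0333  ⇒  Var(R_m) = 235.0333 / 5 = 47.0067
β = Cov / Var(R_m) = 38.0660 / 47.0067 = 0.8098
E(R) = R_f + β × MRP = 2.48% + 0.8098 × 3.14% = 5.02%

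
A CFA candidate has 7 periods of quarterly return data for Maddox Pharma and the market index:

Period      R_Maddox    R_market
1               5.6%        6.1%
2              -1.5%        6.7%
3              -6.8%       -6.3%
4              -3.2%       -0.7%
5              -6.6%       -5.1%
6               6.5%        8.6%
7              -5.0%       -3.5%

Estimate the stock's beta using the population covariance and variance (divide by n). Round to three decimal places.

Mean R_i = (5.6 − 1.5 − 6.8 − 3.2 − 6.6 + 6.5 − 5.0) / 7 = -1.5714%
Mean R_m = (6.1 + 6.7 − 6.3 − 0.7 − 5.1 + 8.6 − 3.5) / 7 = 0.8286%
Σ(R_i − R̄_i)(R_m − R̄_m) = 185.3643  ⇒  Cov = 185.3643 / 7 = 26.4806
Σ(R_m − R̄_m)² = 229.6943  ⇒  Var(R_m) = 229.6943 / 7 = 32.8135
β = Cov / Var(R_m) = 26.4806 / 32.8135 = 0.8070

0.807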